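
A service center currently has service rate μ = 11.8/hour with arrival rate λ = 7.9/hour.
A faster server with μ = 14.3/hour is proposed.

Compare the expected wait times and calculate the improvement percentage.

System 1: ρ₁ = 7.9/11.8 = 0.6695, W₁ = 1/(11.8-7.9) = 0.25641
System 2: ρ₂ = 7.9/14.3 = 0.5524, W₂ = 1/(14.3-7.9) = 0.15625
Improvement: (W₁-W₂)/W₁ = (0.25641-0.15625)/0.25641 = 39.06%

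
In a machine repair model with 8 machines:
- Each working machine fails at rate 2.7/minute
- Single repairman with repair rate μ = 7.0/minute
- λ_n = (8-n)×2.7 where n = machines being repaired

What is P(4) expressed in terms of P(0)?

P(4)/P(0) = ∏_{i=0}^{4-1} λ_i/μ_{i+1}
= (8-0)×2.7/7.0 × (8-1)×2.7/7.0 × (8-2)×2.7/7.0 × (8-3)×2.7/7.0
= 37.1854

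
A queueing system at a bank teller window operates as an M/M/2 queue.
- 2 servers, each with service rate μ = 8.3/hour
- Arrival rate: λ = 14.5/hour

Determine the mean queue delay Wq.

Traffic intensity: ρ = λ/(cμ) = 14.5/(2×8.3) = 0.8735
Since ρ = 0.8735 < 1, system is stable.
Offered load a = λ/μ = cρ = 14.5/8.3 = 1.7470
P₀ = [ Σₙ₌₀^1 aⁿ/n! + a^2/(2!(1-ρ)) ]⁻¹
Σ = a^0/0! + a^1/1! = 1.0000 + 1.7470 = 2.7470
a^2/(2!(1-ρ)) = 3.051967/(2 × 0.1265060) = 12.0625
P₀ = 1/(2.7470 + 12.0625) = 0.06752
Lq = P₀·a^2·ρ / (2!(1-ρ)²) = 0.067524 × 3.0520 × 0.87349 / (2 × 0.016004) = 5.6240
Wq = Lq/λ = 5.6240/14.5 = 0.3879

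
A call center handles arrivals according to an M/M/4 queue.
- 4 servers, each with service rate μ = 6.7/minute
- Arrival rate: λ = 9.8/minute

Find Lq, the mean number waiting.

Traffic intensity: ρ = λ/(cμ) = 9.8/(4×6.7) = 0.3657
Since ρ = 0.3657 < 1, system is stable.
Offered load a = λ/μ = cρ = 9.8/6.7 = 1.4627
P₀ = [ Σₙ₌₀^3 aⁿ/n! + a^4/(4!(1-ρ)) ]⁻¹
Σ = a^0/0! + a^1/1! + a^2/2! + a^3/3! = 1.0000 + 1.4627 + 1.0697 + 0.5216 = 4.0540
a^4/(4!(1-ρ)) = 4.5773/(24 × 0.6343) = 0.3007
P₀ = 1/(4.0540 + 0.3007) = 0.2296
Lq = P₀·a^4·ρ / (4!(1-ρ)²) = 0.2296 × 4.5773 × 0.3657 / (24 × 0.4024) = 0.03980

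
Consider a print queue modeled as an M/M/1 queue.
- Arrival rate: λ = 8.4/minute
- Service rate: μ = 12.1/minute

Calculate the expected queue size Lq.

ρ = λ/μ = 8.4/12.1 = 0.6942
For M/M/1: Lq = λ²/(μ(μ-λ))
Lq = 70.56/(12.1 × 3.70)
Lq = 1.5761 jobs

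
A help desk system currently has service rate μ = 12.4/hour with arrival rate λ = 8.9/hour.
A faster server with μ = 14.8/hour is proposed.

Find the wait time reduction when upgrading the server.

System 1: ρ₁ = 8.9/12.4 = 0.7177, W₁ = 1/(12.4-8.9) = 0.28571
System 2: ρ₂ = 8.9/14.8 = 0.6014, W₂ = 1/(14.8-8.9) = 0.16949
Improvement: (W₁-W₂)/W₁ = (0.28571-0.16949)/0.28571 = 40.68%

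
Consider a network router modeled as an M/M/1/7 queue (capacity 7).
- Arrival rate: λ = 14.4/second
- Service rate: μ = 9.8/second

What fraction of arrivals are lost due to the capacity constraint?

ρ = λ/μ = 14.4/9.8 = 1.46938776
P₀ = (1-ρ)/(1-ρ^(K+1)) = (1-1.46938776)/(1-1.46938776^8) = -0.4694/-20.7316 = 0.02264
P_K = P₀×ρ^K = 0.0226412 × 1.46938776^7 = 0.0226412 × 14.7895 = 0.3349
Blocking probability = 33.49%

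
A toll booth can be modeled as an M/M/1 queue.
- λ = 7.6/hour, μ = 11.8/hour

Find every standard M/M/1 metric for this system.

Step 1: ρ = λ/μ = 7.6/11.8 = 0.6441
Step 2: L = λ/(μ-λ) = 7.6/4.20 = 1.8095
Step 3: Lq = λ²/(μ(μ-λ)) = 57.76/(11.8×4.20) = 1.1655
Step 4: W = 1/(μ-λ) = 1/4.20 = 0.238095
Step 5: Wq = λ/(μ(μ-λ)) = 7.6/(11.8×4.20) = 0.1533
Step 6: P(0) = 1-ρ = 0.3559
Verify: L = λW = 7.6×0.238095 = 1.8095 ✔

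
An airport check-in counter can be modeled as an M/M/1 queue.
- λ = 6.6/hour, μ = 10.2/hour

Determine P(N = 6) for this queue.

ρ = λ/μ = 6.6/10.2 = 0.64706
P(n) = (1-ρ)ρⁿ
P(6) = (1-0.64706) × 0.64706^6
P(6) = 0.3529 × 0.07340
P(6) = 0.02590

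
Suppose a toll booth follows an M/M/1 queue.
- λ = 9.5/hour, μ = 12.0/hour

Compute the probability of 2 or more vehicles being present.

ρ = λ/μ = 9.5/12.0 = 0.79167
P(N ≥ n) = ρⁿ
P(N ≥ 2) = 0.79167^2
P(N ≥ 2) = 0.6267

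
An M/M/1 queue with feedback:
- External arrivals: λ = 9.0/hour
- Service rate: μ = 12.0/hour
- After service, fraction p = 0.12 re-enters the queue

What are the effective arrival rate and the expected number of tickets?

Effective arrival rate: λ_eff = λ/(1-p) = 9.0/(1-0.12) = 9.0/0.88 = 10.22727
ρ = λ_eff/μ = 10.22727/12.0 = 0.852273
L = ρ/(1-ρ) = 0.852273/(1-0.852273) = 5.7692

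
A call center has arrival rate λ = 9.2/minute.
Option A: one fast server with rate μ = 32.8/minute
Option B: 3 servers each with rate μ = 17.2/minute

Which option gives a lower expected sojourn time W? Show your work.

Option A: single server μ = 32.8 (M/M/1)
  ρ_A = 9.2/32.8 = 0.2805
  W_A = 1/(μ-λ) = 1/(32.8-9.2) = 1/23.60 = 0.04237

Option B: 3 servers μ = 17.2 (M/M/3)
  ρ_B = λ/(cμ) = 9.2/(3×17.2) = 0.1783
  Offered load a = λ/μ = cρ = 9.2/17.2 = 0.5349
  P₀ = [ Σₙ₌₀^2 aⁿ/n! + a^3/(3!(1-ρ)) ]⁻¹
  Σ = a^0/0! + a^1/1! + a^2/2! = 1.0000 + 0.53488 + 0.14305 = 1.6779
  a^3/(3!(1-ρ)) = 0.15303/(6 × 0.82171) = 0.03104
  P₀ = 1/(1.67793 + 0.0310392) = 0.5851
  Lq = P₀·a^3·ρ / (3!(1-ρ)²) = 0.58515 × 0.15303 × 0.17829 / (6 × 0.67520) = 0.003941
  Wq_B = Lq/λ = 0.003941/9.2 = 0.0004284
  W_B = Wq_B + 1/μ = 0.0004284 + 0.05814 = 0.05857

Since W_A = 0.04237 < W_B = 0.05857, Option A (single fast server) has the shorter time in system.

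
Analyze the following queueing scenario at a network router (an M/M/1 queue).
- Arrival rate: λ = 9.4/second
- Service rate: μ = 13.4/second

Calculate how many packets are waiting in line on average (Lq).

ρ = λ/μ = 9.4/13.4 = 0.7015
For M/M/1: Lq = λ²/(μ(μ-λ))
Lq = 88.36/(13.4 × 4.00)
Lq = 1.6485 packets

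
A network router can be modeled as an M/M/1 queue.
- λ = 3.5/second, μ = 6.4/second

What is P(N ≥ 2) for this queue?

ρ = λ/μ = 3.5/6.4 = 0.5469
P(N ≥ n) = ρⁿ
P(N ≥ 2) = 0.5469^2
P(N ≥ 2) = 0.2991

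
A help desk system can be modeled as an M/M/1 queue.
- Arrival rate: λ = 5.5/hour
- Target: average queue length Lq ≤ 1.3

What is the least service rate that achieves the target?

For M/M/1: Lq = λ²/(μ(μ-λ))
Need Lq ≤ 1.3, i.e. μ(μ-λ) ≥ λ²/1.3
μ² - 5.5μ - 30.25/1.3 ≥ 0  →  μ² - 5.5μ - 23.26923 ≥ 0
Quadratic formula (positive root): μ = [λ + √(λ² + 4×23.26923)]/2
Discriminant: 30.25 + 4×23.26923 = 123.3269, √123.3269 = 11.1053
μ ≥ (5.5 + 11.1053)/2 = 8.3026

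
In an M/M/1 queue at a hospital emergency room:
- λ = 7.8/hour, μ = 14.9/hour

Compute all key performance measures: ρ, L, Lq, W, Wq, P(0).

Step 1: ρ = λ/μ = 7.8/14.9 = 0.5235
Step 2: L = λ/(μ-λ) = 7.8/7.10 = 1.0986
Step 3: Lq = λ²/(μ(μ-λ)) = 60.84/(14.9×7.10) = 0.5751
Step 4: W = 1/(μ-λ) = 1/7.10 = 0.14085
Step 5: Wq = λ/(μ(μ-λ)) = 7.8/(14.9×7.10) = 0.07373
Step 6: P(0) = 1-ρ = 0.4765
Verify: L = λW = 7.8×0.14085 = 1.0986 ✔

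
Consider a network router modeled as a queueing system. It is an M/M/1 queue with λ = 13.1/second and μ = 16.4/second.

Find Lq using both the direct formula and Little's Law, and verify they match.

Method 1 (direct): Lq = λ²/(μ(μ-λ)) = 171.61/(16.4 × 3.30) = 3.1709

Method 2 (Little's Law):
W = 1/(μ-λ) = 1/3.30 = 0.30303
Wq = W - 1/μ = 0.30303 - 0.060976 = 0.24205
Lq = λWq = 13.1 × 0.24205 = 3.1709 ✔ (matches Method 1)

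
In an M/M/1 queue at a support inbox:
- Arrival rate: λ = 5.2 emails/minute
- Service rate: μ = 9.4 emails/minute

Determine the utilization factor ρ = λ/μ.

Server utilization: ρ = λ/μ
ρ = 5.2/9.4 = 0.5532
The server is busy 55.32% of the time.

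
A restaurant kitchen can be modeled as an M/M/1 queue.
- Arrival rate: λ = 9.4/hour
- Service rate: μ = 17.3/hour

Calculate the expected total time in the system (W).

First, compute utilization: ρ = λ/μ = 9.4/17.3 = 0.5434
For M/M/1: W = 1/(μ-λ)
W = 1/(17.3-9.4) = 1/7.90
W = 0.1266 hours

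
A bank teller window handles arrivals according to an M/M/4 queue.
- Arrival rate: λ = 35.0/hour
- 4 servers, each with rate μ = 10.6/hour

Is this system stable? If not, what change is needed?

Stability requires ρ = λ/(cμ) < 1
ρ = 35.0/(4 × 10.6) = 35.0/42.40 = 0.8255
Since 0.8255 < 1, the system is STABLE.
The servers are busy 82.55% of the time.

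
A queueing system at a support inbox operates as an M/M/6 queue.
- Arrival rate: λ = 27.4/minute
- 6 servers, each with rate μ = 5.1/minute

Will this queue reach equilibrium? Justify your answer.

Stability requires ρ = λ/(cμ) < 1
ρ = 27.4/(6 × 5.1) = 27.4/30.60 = 0.8954
Since 0.8954 < 1, the system is STABLE.
The servers are busy 89.54% of the time.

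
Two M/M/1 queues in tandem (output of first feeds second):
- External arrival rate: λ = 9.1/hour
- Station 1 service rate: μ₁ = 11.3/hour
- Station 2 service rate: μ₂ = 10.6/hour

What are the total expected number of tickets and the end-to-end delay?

By Jackson's theorem, each station behaves as independent M/M/1.
Station 1: ρ₁ = 9.1/11.3 = 0.8053, L₁ = ρ₁/(1-ρ₁) = λ/(μ₁-λ) = 9.1/2.20 = 4.13636
Station 2: ρ₂ = 9.1/10.6 = 0.8585, L₂ = ρ₂/(1-ρ₂) = λ/(μ₂-λ) = 9.1/1.50 = 6.06667
Total: L = L₁ + L₂ = 4.13636 + 6.06667 = 10.2030
W = L/λ = 10.2030/9.1 = 1.1212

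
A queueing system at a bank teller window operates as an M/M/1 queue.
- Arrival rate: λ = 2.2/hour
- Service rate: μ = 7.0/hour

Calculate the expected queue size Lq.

ρ = λ/μ = 2.2/7.0 = 0.3143
For M/M/1: Lq = λ²/(μ(μ-λ))
Lq = 4.84/(7.0 × 4.80)
Lq = 0.1440 transactions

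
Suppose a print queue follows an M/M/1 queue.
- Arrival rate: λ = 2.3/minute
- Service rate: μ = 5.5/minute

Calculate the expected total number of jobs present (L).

ρ = λ/μ = 2.3/5.5 = 0.4182
For M/M/1: L = λ/(μ-λ)
L = 2.3/(5.5-2.3) = 2.3/3.20
L = 0.7187 jobs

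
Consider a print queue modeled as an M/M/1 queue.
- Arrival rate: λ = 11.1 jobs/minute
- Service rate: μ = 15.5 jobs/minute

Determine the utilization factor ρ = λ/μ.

Server utilization: ρ = λ/μ
ρ = 11.1/15.5 = 0.7161
The server is busy 71.61% of the time.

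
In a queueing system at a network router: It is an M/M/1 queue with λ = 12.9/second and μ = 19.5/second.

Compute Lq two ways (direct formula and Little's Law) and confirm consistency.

Method 1 (direct): Lq = λ²/(μ(μ-λ)) = 166.41/(19.5 × 6.60) = 1.2930

Method 2 (Little's Law):
W = 1/(μ-λ) = 1/6.60 = 0.151515
Wq = W - 1/μ = 0.151515 - 0.0512821 = 0.10023
Lq = λWq = 12.9 × 0.10023 = 1.2930 ✔ (matches Method 1)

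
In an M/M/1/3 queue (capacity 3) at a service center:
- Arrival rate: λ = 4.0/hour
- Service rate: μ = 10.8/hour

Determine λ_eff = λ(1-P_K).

ρ = λ/μ = 4.0/10.8 = 0.37037
P₀ = (1-ρ)/(1-ρ^(K+1)) = (1-0.37037)/(1-0.37037^4) = 0.6296/0.9812 = 0.6417
P_K = P₀×ρ^K = 0.6417 × 0.37037^3 = 0.6417 × 0.05081 = 0.03260
λ_eff = λ(1-P_K) = 4.0 × (1 - 0.03260) = 4.0 × 0.9674 = 3.8696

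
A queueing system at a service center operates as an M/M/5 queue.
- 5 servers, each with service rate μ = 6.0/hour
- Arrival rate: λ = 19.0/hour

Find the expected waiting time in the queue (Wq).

Traffic intensity: ρ = λ/(cμ) = 19.0/(5×6.0) = 0.6333
Since ρ = 0.6333 < 1, system is stable.
Offered load a = λ/μ = cρ = 19.0/6.0 = 3.1667
P₀ = [ Σₙ₌₀^4 aⁿ/n! + a^5/(5!(1-ρ)) ]⁻¹
Σ = a^0/0! + a^1/1! + a^2/2! + a^3/3! + a^4/4! = 1.0000 + 3.1667 + 5.0139 + 5.2924 + 4.1898 = 18.6628
a^5/(5!(1-ρ)) = 318.4284/(120 × 0.366667) = 7.2370
P₀ = 1/(18.6628 + 7.2370) = 0.03861
Lq = P₀·a^5·ρ / (5!(1-ρ)²) = 0.038610 × 318.4284 × 0.63333 / (120 × 0.13444) = 0.4826
Wq = Lq/λ = 0.4826/19.0 = 0.02540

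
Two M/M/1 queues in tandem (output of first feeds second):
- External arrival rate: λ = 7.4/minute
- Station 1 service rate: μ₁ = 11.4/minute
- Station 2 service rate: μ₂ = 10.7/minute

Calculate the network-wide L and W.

By Jackson's theorem, each station behaves as independent M/M/1.
Station 1: ρ₁ = 7.4/11.4 = 0.6491, L₁ = ρ₁/(1-ρ₁) = λ/(μ₁-λ) = 7.4/4.00 = 1.8500
Station 2: ρ₂ = 7.4/10.7 = 0.6916, L₂ = ρ₂/(1-ρ₂) = λ/(μ₂-λ) = 7.4/3.30 = 2.2424
Total: L = L₁ + L₂ = 1.8500 + 2.2424 = 4.0924
W = L/λ = 4.0924/7.4 = 0.5530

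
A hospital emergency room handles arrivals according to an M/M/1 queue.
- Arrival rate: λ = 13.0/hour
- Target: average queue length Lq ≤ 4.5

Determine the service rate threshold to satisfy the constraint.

For M/M/1: Lq = λ²/(μ(μ-λ))
Need Lq ≤ 4.5, i.e. μ(μ-λ) ≥ λ²/4.5
μ² - 13.0μ - 169.00/4.5 ≥ 0  →  μ² - 13.0μ - 37.55556 ≥ 0
Quadratic formula (positive root): μ = [λ + √(λ² + 4×37.55556)]/2
Discriminant: 169.00 + 4×37.55556 = 319.2222, √319.2222 = 17.8668
μ ≥ (13.0 + 17.8668)/2 = 15.4334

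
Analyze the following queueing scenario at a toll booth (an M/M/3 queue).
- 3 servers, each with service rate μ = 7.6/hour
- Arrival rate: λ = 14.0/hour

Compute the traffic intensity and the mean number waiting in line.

Traffic intensity: ρ = λ/(cμ) = 14.0/(3×7.6) = 0.6140
Since ρ = 0.6140 < 1, system is stable.
Offered load a = λ/μ = cρ = 14.0/7.6 = 1.8421
P₀ = [ Σₙ₌₀^2 aⁿ/n! + a^3/(3!(1-ρ)) ]⁻¹
Σ = a^0/0! + a^1/1! + a^2/2! = 1.0000 + 1.8421 + 1.6967 = 4.5388
a^3/(3!(1-ρ)) = 6.2509/(6 × 0.38596) = 2.6993
P₀ = 1/(4.5388 + 2.6993) = 0.1382
Lq = P₀·a^3·ρ / (3!(1-ρ)²) = 0.1382 × 6.2509 × 0.6140 / (6 × 0.1490) = 0.5933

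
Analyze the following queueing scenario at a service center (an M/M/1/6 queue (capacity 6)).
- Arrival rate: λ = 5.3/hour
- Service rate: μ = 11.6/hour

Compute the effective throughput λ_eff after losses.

ρ = λ/μ = 5.3/11.6 = 0.456897
P₀ = (1-ρ)/(1-ρ^(K+1)) = (1-0.456897)/(1-0.456897^7) = 0.5431/0.9958 = 0.5454
P_K = P₀×ρ^K = 0.54537 × 0.456897^6 = 0.54537 × 0.0090972 = 0.004961
λ_eff = λ(1-P_K) = 5.3 × (1 - 0.004961) = 5.3 × 0.99504 = 5.2737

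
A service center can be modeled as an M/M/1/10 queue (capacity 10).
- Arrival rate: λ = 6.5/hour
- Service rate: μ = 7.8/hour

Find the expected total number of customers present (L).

ρ = λ/μ = 6.5/7.8 = 0.83333
P₀ = (1-ρ)/(1-ρ^(K+1)) = (1-0.83333)/(1-0.83333^11) = 0.1667/0.8654 = 0.1926
P_K = P₀×ρ^K = 0.1926 × 0.83333^10 = 0.1926 × 0.1615 = 0.03110
L = ρ[1 - (K+1)ρ^K + Kρ^(K+1)] / [(1-ρ)(1-ρ^(K+1))]
L = 0.83333 × (1 - 11×0.161499 + 10×0.134582) / ((1 - 0.83333) × (1 - 0.134582)) = 3.2893 customers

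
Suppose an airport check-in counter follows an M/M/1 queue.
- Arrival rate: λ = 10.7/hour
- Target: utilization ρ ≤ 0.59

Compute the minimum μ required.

ρ = λ/μ, so μ = λ/ρ
μ ≥ 10.7/0.59 = 18.1356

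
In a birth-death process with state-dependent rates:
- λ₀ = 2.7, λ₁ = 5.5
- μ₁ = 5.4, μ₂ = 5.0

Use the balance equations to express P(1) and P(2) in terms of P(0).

Balance equations:
State 0: λ₀P₀ = μ₁P₁ → P₁ = (λ₀/μ₁)P₀ = (2.7/5.4)P₀ = 0.5000P₀
State 1: P₂ = (λ₀λ₁)/(μ₁μ₂)P₀ = (2.7×5.5)/(5.4×5.0)P₀ = 0.5500P₀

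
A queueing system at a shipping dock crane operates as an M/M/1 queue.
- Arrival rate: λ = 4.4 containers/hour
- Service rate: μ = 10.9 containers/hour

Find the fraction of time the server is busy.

Server utilization: ρ = λ/μ
ρ = 4.4/10.9 = 0.4037
The server is busy 40.37% of the time.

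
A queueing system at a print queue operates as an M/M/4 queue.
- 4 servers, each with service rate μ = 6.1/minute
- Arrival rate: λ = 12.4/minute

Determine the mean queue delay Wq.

Traffic intensity: ρ = λ/(cμ) = 12.4/(4×6.1) = 0.5082
Since ρ = 0.5082 < 1, system is stable.
Offered load a = λ/μ = cρ = 12.4/6.1 = 2.0328
P₀ = [ Σₙ₌₀^3 aⁿ/n! + a^4/(4!(1-ρ)) ]⁻¹
Σ = a^0/0! + a^1/1! + a^2/2! + a^3/3! = 1.0000 + 2.0328 + 2.0661 + 1.4000 = 6.4989
a^4/(4!(1-ρ)) = 17.0753/(24 × 0.4918) = 1.4467
P₀ = 1/(6.4989 + 1.4467) = 0.1259
Lq = P₀·a^4·ρ / (4!(1-ρ)²) = 0.12586 × 17.0753 × 0.50820 / (24 × 0.24187) = 0.1881
Wq = Lq/λ = 0.1881/12.4 = 0.01517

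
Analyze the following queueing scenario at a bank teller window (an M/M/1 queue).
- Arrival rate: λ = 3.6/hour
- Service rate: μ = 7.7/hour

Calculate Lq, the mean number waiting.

ρ = λ/μ = 3.6/7.7 = 0.4675
For M/M/1: Lq = λ²/(μ(μ-λ))
Lq = 12.96/(7.7 × 4.10)
Lq = 0.4105 transactions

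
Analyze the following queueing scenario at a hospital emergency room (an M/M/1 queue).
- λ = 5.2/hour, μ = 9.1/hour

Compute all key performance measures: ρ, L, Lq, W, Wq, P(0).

Step 1: ρ = λ/μ = 5.2/9.1 = 0.5714
Step 2: L = λ/(μ-λ) = 5.2/3.90 = 1.3333
Step 3: Lq = λ²/(μ(μ-λ)) = 27.04/(9.1×3.90) = 0.7619
Step 4: W = 1/(μ-λ) = 1/3.90 = 0.2564
Step 5: Wq = λ/(μ(μ-λ)) = 5.2/(9.1×3.90) = 0.1465
Step 6: P(0) = 1-ρ = 0.4286
Verify: L = λW = 5.2×0.2564 = 1.3333 ✔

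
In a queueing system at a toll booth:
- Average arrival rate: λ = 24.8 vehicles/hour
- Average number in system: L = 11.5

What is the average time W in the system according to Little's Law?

Little's Law: L = λW, so W = L/λ
W = 11.5/24.8 = 0.4637 hours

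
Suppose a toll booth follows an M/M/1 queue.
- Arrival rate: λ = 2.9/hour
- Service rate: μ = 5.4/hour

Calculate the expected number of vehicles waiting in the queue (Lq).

ρ = λ/μ = 2.9/5.4 = 0.5370
For M/M/1: Lq = λ²/(μ(μ-λ))
Lq = 8.41/(5.4 × 2.50)
Lq = 0.6230 vehicles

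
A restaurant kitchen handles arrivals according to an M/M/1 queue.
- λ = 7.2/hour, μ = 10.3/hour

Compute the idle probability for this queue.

ρ = λ/μ = 7.2/10.3 = 0.6990
P(0) = 1 - ρ = 1 - 0.6990 = 0.3010
The server is idle 30.10% of the time.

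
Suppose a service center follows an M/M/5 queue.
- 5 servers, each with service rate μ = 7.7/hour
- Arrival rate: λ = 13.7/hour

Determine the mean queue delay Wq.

Traffic intensity: ρ = λ/(cμ) = 13.7/(5×7.7) = 0.3558
Since ρ = 0.3558 < 1, system is stable.
Offered load a = λ/μ = cρ = 13.7/7.7 = 1.7792
P₀ = [ Σₙ₌₀^4 aⁿ/n! + a^5/(5!(1-ρ)) ]⁻¹
Σ = a^0/0! + a^1/1! + a^2/2! + a^3/3! + a^4/4! = 1.0000 + 1.7792 + 1.5828 + 0.93872 + 0.41755 = 5.7183
a^5/(5!(1-ρ)) = 17.8299/(120 × 0.64416) = 0.2307
P₀ = 1/(5.7183 + 0.2307) = 0.1681
Lq = P₀·a^5·ρ / (5!(1-ρ)²) = 0.1681 × 17.8299 × 0.3558 / (120 × 0.4149) = 0.02142
Wq = Lq/λ = 0.021419/13.7 = 0.001563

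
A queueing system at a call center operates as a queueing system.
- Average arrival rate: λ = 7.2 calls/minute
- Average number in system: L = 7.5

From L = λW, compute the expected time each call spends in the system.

Little's Law: L = λW, so W = L/λ
W = 7.5/7.2 = 1.0417 minutes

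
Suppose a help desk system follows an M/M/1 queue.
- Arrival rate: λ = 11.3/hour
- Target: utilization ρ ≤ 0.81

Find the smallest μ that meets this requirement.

ρ = λ/μ, so μ = λ/ρ
μ ≥ 11.3/0.81 = 13.9506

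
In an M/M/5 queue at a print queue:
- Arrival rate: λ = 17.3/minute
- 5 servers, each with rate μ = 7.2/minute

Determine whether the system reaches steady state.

Stability requires ρ = λ/(cμ) < 1
ρ = 17.3/(5 × 7.2) = 17.3/36.00 = 0.4806
Since 0.4806 < 1, the system is STABLE.
The servers are busy 48.06% of the time.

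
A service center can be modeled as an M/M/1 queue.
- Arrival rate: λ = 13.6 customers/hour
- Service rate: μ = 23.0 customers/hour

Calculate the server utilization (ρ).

Server utilization: ρ = λ/μ
ρ = 13.6/23.0 = 0.5913
The server is busy 59.13% of the time.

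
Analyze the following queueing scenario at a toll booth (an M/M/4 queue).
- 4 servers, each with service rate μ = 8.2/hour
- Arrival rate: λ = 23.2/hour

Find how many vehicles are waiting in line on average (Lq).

Traffic intensity: ρ = λ/(cμ) = 23.2/(4×8.2) = 0.7073
Since ρ = 0.7073 < 1, system is stable.
Offered load a = λ/μ = cρ = 23.2/8.2 = 2.8293
P₀ = [ Σₙ₌₀^3 aⁿ/n! + a^4/(4!(1-ρ)) ]⁻¹
Σ = a^0/0! + a^1/1! + a^2/2! + a^3/3! = 1.00000 + 2.82927 + 4.00238 + 3.77460 = 11.6062
a^4/(4!(1-ρ)) = 64.0762/(24 × 0.292683) = 9.1220
P₀ = 1/(11.6062 + 9.1220) = 0.04824
Lq = P₀·a^4·ρ / (4!(1-ρ)²) = 0.04824 × 64.0762 × 0.7073 / (24 × 0.08566) = 1.0635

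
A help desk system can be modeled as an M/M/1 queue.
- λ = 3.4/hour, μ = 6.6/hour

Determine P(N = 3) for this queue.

ρ = λ/μ = 3.4/6.6 = 0.51515
P(n) = (1-ρ)ρⁿ
P(3) = (1-0.51515) × 0.51515^3
P(3) = 0.48485 × 0.13671
P(3) = 0.06628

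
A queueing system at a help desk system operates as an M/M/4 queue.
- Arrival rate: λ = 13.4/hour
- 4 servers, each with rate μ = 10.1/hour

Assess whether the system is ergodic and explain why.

Stability requires ρ = λ/(cμ) < 1
ρ = 13.4/(4 × 10.1) = 13.4/40.40 = 0.3317
Since 0.3317 < 1, the system is STABLE.
The servers are busy 33.17% of the time.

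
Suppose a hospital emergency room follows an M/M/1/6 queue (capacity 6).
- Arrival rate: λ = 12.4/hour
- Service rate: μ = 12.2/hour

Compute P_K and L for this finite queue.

ρ = λ/μ = 12.4/12.2 = 1.01639
P₀ = (1-ρ)/(1-ρ^(K+1)) = (1-1.01639)/(1-1.01639^7) = -0.01639/-0.1205 = 0.1360
P_K = P₀×ρ^K = 0.1360 × 1.01639^6 = 0.1360 × 1.1025 = 0.1499
Blocking probability P_6 = 0.1499 (14.99%)
L = ρ[1 - (K+1)ρ^K + Kρ^(K+1)] / [(1-ρ)(1-ρ^(K+1))]
L = 1.01639 × (1 - 7×1.1024586 + 6×1.1205279) / ((1 - 1.01639) × (1 - 1.1205279)) = 3.0650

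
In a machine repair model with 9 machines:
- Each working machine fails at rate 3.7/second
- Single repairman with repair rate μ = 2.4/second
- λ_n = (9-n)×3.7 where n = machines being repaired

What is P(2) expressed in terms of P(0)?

P(2)/P(0) = ∏_{i=0}^{2-1} λ_i/μ_{i+1}
= (9-0)×3.7/2.4 × (9-1)×3.7/2.4
= 171.1250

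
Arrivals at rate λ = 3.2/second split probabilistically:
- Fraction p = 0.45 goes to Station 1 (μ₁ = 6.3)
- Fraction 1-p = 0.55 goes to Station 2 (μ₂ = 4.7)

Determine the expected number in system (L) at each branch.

Effective rates: λ₁ = 3.2×0.45 = 1.44, λ₂ = 3.2×0.55 = 1.76
Station 1: ρ₁ = 1.44/6.3 = 0.2286, L₁ = ρ₁/(1-ρ₁) = 0.2286/(1-0.2286) = 0.2963
Station 2: ρ₂ = 1.76/4.7 = 0.37447, L₂ = ρ₂/(1-ρ₂) = 0.37447/(1-0.37447) = 0.5986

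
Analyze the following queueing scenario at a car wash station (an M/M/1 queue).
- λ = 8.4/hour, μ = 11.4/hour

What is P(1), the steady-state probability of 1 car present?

ρ = λ/μ = 8.4/11.4 = 0.7368
P(n) = (1-ρ)ρⁿ
P(1) = (1-0.7368) × 0.7368^1
P(1) = 0.2632 × 0.7368
P(1) = 0.1939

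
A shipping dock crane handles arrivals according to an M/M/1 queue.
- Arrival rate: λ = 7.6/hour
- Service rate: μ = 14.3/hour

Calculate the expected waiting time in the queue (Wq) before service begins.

First, compute utilization: ρ = λ/μ = 7.6/14.3 = 0.5315
For M/M/1: Wq = λ/(μ(μ-λ))
Wq = 7.6/(14.3 × (14.3-7.6))
Wq = 7.6/(14.3 × 6.70)
Wq = 0.07932 hours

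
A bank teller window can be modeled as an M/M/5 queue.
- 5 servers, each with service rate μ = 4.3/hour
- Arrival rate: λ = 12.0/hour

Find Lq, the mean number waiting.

Traffic intensity: ρ = λ/(cμ) = 12.0/(5×4.3) = 0.5581
Since ρ = 0.5581 < 1, system is stable.
Offered load a = λ/μ = cρ = 12.0/4.3 = 2.7907
P₀ = [ Σₙ₌₀^4 aⁿ/n! + a^5/(5!(1-ρ)) ]⁻¹
Σ = a^0/0! + a^1/1! + a^2/2! + a^3/3! + a^4/4! = 1.0000 + 2.7907 + 3.8940 + 3.6223 + 2.5272 = 13.8342
a^5/(5!(1-ρ)) = 169.2637/(120 × 0.44186) = 3.1923
P₀ = 1/(13.8342 + 3.1923) = 0.05873
Lq = P₀·a^5·ρ / (5!(1-ρ)²) = 0.058732 × 169.2637 × 0.55814 / (120 × 0.19524) = 0.2368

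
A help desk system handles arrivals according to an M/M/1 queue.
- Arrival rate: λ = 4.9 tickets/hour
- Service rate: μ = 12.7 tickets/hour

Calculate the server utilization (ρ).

Server utilization: ρ = λ/μ
ρ = 4.9/12.7 = 0.3858
The server is busy 38.58% of the time.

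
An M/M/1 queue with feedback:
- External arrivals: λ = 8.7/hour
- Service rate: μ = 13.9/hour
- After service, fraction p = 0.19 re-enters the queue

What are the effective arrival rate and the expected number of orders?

Effective arrival rate: λ_eff = λ/(1-p) = 8.7/(1-0.19) = 8.7/0.81 = 10.74074
ρ = λ_eff/μ = 10.74074/13.9 = 0.772715
L = ρ/(1-ρ) = 0.772715/(1-0.772715) = 3.3998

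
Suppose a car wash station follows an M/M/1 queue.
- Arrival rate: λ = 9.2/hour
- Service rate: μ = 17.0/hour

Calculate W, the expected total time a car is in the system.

First, compute utilization: ρ = λ/μ = 9.2/17.0 = 0.5412
For M/M/1: W = 1/(μ-λ)
W = 1/(17.0-9.2) = 1/7.80
W = 0.1282 hours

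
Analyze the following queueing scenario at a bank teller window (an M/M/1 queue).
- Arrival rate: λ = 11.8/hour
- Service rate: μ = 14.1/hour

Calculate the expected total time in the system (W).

First, compute utilization: ρ = λ/μ = 11.8/14.1 = 0.8369
For M/M/1: W = 1/(μ-λ)
W = 1/(14.1-11.8) = 1/2.30
W = 0.4348 hours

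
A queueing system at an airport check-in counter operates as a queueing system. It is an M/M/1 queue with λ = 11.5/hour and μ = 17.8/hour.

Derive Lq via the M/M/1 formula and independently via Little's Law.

Method 1 (direct): Lq = λ²/(μ(μ-λ)) = 132.25/(17.8 × 6.30) = 1.1793

Method 2 (Little's Law):
W = 1/(μ-λ) = 1/6.30 = 0.15873
Wq = W - 1/μ = 0.15873 - 0.056180 = 0.10255
Lq = λWq = 11.5 × 0.10255 = 1.1793 ✔ (matches Method 1)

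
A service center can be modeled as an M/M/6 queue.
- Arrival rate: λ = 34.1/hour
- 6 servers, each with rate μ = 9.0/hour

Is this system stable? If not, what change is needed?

Stability requires ρ = λ/(cμ) < 1
ρ = 34.1/(6 × 9.0) = 34.1/54.00 = 0.6315
Since 0.6315 < 1, the system is STABLE.
The servers are busy 63.15% of the time.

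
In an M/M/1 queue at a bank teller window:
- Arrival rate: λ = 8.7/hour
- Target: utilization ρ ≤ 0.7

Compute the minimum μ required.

ρ = λ/μ, so μ = λ/ρ
μ ≥ 8.7/0.7 = 12.4286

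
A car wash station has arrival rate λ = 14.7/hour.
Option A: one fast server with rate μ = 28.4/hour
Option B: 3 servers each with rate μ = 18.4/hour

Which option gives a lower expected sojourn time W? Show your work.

Option A: single server μ = 28.4 (M/M/1)
  ρ_A = 14.7/28.4 = 0.5176
  W_A = 1/(μ-λ) = 1/(28.4-14.7) = 1/13.70 = 0.07299

Option B: 3 servers μ = 18.4 (M/M/3)
  ρ_B = λ/(cμ) = 14.7/(3×18.4) = 0.2663
  Offered load a = λ/μ = cρ = 14.7/18.4 = 0.7989
  P₀ = [ Σₙ₌₀^2 aⁿ/n! + a^3/(3!(1-ρ)) ]⁻¹
  Σ = a^0/0! + a^1/1! + a^2/2! = 1.0000 + 0.7989 + 0.3191 = 2.1180
  a^3/(3!(1-ρ)) = 0.5099/(6 × 0.7337) = 0.1158
  P₀ = 1/(2.1180 + 0.1158) = 0.4477
  Lq = P₀·a^3·ρ / (3!(1-ρ)²) = 0.4477 × 0.5099 × 0.2663 / (6 × 0.5383) = 0.01882
  Wq_B = Lq/λ = 0.01882/14.7 = 0.001280
  W_B = Wq_B + 1/μ = 0.001280 + 0.05435 = 0.05563

Since W_B = 0.05563 < W_A = 0.07299, Option B (multiple servers) has the shorter time in system.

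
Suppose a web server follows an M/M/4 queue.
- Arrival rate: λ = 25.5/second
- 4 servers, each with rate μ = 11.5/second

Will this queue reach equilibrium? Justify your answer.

Stability requires ρ = λ/(cμ) < 1
ρ = 25.5/(4 × 11.5) = 25.5/46.00 = 0.5543
Since 0.5543 < 1, the system is STABLE.
The servers are busy 55.43% of the time.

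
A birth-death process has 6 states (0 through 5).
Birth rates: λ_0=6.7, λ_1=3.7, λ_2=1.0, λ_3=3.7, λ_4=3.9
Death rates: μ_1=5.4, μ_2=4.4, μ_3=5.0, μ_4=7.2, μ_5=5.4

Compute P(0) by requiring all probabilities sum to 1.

Ratios P(n)/P(0) = (λ₀···λₙ₋₁)/(μ₁···μₙ):
P(1)/P(0) = (6.7)/(5.4) = 1.2407
P(2)/P(0) = (6.7×3.7)/(5.4×4.4) = 1.0434
P(3)/P(0) = (6.7×3.7×1.0)/(5.4×4.4×5.0) = 0.2087
P(4)/P(0) = (6.7×3.7×1.0×3.7)/(5.4×4.4×5.0×7.2) = 0.1072
P(5)/P(0) = (6.7×3.7×1.0×3.7×3.9)/(5.4×4.4×5.0×7.2×5.4) = 0.07745

Normalization: ∑ P(n) = 1
P(0) × (1.0000 + 1.2407 + 1.0434 + 0.2087 + 0.1072 + 0.07745) = 1
P(0) × 3.6774 = 1
P(0) = 1/3.6774 = 0.2719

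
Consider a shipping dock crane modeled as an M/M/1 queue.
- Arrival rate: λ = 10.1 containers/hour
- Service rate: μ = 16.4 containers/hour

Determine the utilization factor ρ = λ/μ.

Server utilization: ρ = λ/μ
ρ = 10.1/16.4 = 0.6159
The server is busy 61.59% of the time.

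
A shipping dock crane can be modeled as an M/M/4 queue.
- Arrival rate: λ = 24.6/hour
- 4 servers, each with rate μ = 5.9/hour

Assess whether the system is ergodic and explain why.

Stability requires ρ = λ/(cμ) < 1
ρ = 24.6/(4 × 5.9) = 24.6/23.60 = 1.0424
Since 1.0424 ≥ 1, the system is UNSTABLE.
Need c > λ/μ = 24.6/5.9 = 4.17.
Minimum servers needed: c = 5.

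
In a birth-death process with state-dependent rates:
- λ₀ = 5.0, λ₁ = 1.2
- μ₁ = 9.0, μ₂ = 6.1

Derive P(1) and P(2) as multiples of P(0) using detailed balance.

Balance equations:
State 0: λ₀P₀ = μ₁P₁ → P₁ = (λ₀/μ₁)P₀ = (5.0/9.0)P₀ = 0.5556P₀
State 1: P₂ = (λ₀λ₁)/(μ₁μ₂)P₀ = (5.0×1.2)/(9.0×6.1)P₀ = 0.1093P₀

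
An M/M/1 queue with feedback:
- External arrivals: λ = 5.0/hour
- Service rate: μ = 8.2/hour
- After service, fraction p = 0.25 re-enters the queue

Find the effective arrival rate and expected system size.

Effective arrival rate: λ_eff = λ/(1-p) = 5.0/(1-0.25) = 5.0/0.75 = 6.666667
ρ = λ_eff/μ = 6.666667/8.2 = 0.813008
L = ρ/(1-ρ) = 0.813008/(1-0.813008) = 4.3478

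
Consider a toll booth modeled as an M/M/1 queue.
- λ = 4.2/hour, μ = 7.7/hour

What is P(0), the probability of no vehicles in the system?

ρ = λ/μ = 4.2/7.7 = 0.5455
P(0) = 1 - ρ = 1 - 0.5455 = 0.4545
The server is idle 45.45% of the time.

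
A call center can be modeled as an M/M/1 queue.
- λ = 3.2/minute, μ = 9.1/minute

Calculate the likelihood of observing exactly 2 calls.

ρ = λ/μ = 3.2/9.1 = 0.35165
P(n) = (1-ρ)ρⁿ
P(2) = (1-0.35165) × 0.35165^2
P(2) = 0.64835 × 0.12366
P(2) = 0.08017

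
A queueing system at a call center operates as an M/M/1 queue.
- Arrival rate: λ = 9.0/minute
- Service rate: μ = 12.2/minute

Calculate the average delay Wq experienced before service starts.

First, compute utilization: ρ = λ/μ = 9.0/12.2 = 0.7377
For M/M/1: Wq = λ/(μ(μ-λ))
Wq = 9.0/(12.2 × (12.2-9.0))
Wq = 9.0/(12.2 × 3.20)
Wq = 0.2305 minutes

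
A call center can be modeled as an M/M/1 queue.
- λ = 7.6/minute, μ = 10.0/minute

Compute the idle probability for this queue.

ρ = λ/μ = 7.6/10.0 = 0.7600
P(0) = 1 - ρ = 1 - 0.7600 = 0.2400
The server is idle 24.00% of the time.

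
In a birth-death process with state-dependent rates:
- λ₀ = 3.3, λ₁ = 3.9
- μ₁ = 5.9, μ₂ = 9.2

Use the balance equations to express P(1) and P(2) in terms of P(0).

Balance equations:
State 0: λ₀P₀ = μ₁P₁ → P₁ = (λ₀/μ₁)P₀ = (3.3/5.9)P₀ = 0.5593P₀
State 1: P₂ = (λ₀λ₁)/(μ₁μ₂)P₀ = (3.3×3.9)/(5.9×9.2)P₀ = 0.2371P₀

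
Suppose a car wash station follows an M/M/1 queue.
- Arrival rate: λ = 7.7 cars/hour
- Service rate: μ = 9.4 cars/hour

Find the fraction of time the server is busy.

Server utilization: ρ = λ/μ
ρ = 7.7/9.4 = 0.8191
The server is busy 81.91% of the time.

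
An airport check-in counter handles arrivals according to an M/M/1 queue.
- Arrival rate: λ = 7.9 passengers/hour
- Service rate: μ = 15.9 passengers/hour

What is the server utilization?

Server utilization: ρ = λ/μ
ρ = 7.9/15.9 = 0.4969
The server is busy 49.69% of the time.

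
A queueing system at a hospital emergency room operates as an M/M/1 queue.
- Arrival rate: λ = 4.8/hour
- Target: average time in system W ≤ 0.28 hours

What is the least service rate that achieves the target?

For M/M/1: W = 1/(μ-λ)
Need W ≤ 0.28, so 1/(μ-λ) ≤ 0.28
μ - λ ≥ 1/0.28 = 3.5714
μ ≥ 4.8 + 3.5714 = 8.3714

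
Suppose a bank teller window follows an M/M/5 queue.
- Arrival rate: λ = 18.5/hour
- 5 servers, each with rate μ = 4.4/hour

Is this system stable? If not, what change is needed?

Stability requires ρ = λ/(cμ) < 1
ρ = 18.5/(5 × 4.4) = 18.5/22.00 = 0.8409
Since 0.8409 < 1, the system is STABLE.
The servers are busy 84.09% of the time.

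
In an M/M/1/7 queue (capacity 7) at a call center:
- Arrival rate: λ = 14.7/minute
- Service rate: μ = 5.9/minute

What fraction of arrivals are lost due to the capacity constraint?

ρ = λ/μ = 14.7/5.9 = 2.4915
P₀ = (1-ρ)/(1-ρ^(K+1)) = (1-2.4915)/(1-2.4915^8) = -1.4915/-1483.8656 = 0.001005
P_K = P₀×ρ^K = 0.001005 × 2.4915^7 = 0.001005 × 595.9725 = 0.5990
Blocking probability = 59.90%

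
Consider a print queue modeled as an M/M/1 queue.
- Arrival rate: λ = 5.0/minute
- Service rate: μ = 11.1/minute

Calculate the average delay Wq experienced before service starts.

First, compute utilization: ρ = λ/μ = 5.0/11.1 = 0.4505
For M/M/1: Wq = λ/(μ(μ-λ))
Wq = 5.0/(11.1 × (11.1-5.0))
Wq = 5.0/(11.1 × 6.10)
Wq = 0.07384 minutes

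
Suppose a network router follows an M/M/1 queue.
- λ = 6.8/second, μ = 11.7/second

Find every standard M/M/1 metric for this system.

Step 1: ρ = λ/μ = 6.8/11.7 = 0.5812
Step 2: L = λ/(μ-λ) = 6.8/4.90 = 1.3878
Step 3: Lq = λ²/(μ(μ-λ)) = 46.24/(11.7×4.90) = 0.8066
Step 4: W = 1/(μ-λ) = 1/4.90 = 0.204082
Step 5: Wq = λ/(μ(μ-λ)) = 6.8/(11.7×4.90) = 0.1186
Step 6: P(0) = 1-ρ = 0.4188
Verify: L = λW = 6.8×0.204082 = 1.3878 ✔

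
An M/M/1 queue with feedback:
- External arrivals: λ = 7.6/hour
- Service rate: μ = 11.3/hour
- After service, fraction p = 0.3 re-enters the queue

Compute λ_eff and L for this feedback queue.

Effective arrival rate: λ_eff = λ/(1-p) = 7.6/(1-0.3) = 7.6/0.70 = 10.85714
ρ = λ_eff/μ = 10.85714/11.3 = 0.960809
L = ρ/(1-ρ) = 0.960809/(1-0.960809) = 24.5161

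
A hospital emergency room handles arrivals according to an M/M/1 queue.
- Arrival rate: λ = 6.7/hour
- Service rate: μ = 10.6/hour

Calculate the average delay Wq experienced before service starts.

First, compute utilization: ρ = λ/μ = 6.7/10.6 = 0.6321
For M/M/1: Wq = λ/(μ(μ-λ))
Wq = 6.7/(10.6 × (10.6-6.7))
Wq = 6.7/(10.6 × 3.90)
Wq = 0.1621 hours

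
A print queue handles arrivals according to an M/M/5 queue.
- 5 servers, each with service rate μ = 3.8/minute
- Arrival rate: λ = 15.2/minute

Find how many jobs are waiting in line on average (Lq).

Traffic intensity: ρ = λ/(cμ) = 15.2/(5×3.8) = 0.8000
Since ρ = 0.8000 < 1, system is stable.
Offered load a = λ/μ = cρ = 15.2/3.8 = 4.0000
P₀ = [ Σₙ₌₀^4 aⁿ/n! + a^5/(5!(1-ρ)) ]⁻¹
Σ = a^0/0! + a^1/1! + a^2/2! + a^3/3! + a^4/4! = 1.000000 + 4.000000 + 8.000000 + 10.66667 + 10.66667 = 34.3333
a^5/(5!(1-ρ)) = 1024.0000/(120 × 0.2000) = 42.6667
P₀ = 1/(34.3333 + 42.6667) = 0.01299
Lq = P₀·a^5·ρ / (5!(1-ρ)²) = 0.012987013 × 1024.0000 × 0.80000000 / (120 × 0.040000000) = 2.2165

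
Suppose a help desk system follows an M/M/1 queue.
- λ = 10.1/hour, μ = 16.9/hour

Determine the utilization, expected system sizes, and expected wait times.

Step 1: ρ = λ/μ = 10.1/16.9 = 0.5976
Step 2: L = λ/(μ-λ) = 10.1/6.80 = 1.4853
Step 3: Lq = λ²/(μ(μ-λ)) = 102.01/(16.9×6.80) = 0.8877
Step 4: W = 1/(μ-λ) = 1/6.80 = 0.14706
Step 5: Wq = λ/(μ(μ-λ)) = 10.1/(16.9×6.80) = 0.08789
Step 6: P(0) = 1-ρ = 0.4024
Verify: L = λW = 10.1×0.14706 = 1.4853 ✔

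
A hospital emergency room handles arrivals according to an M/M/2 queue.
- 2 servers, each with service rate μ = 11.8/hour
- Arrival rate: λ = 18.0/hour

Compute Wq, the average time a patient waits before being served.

Traffic intensity: ρ = λ/(cμ) = 18.0/(2×11.8) = 0.7627
Since ρ = 0.7627 < 1, system is stable.
Offered load a = λ/μ = cρ = 18.0/11.8 = 1.5254
P₀ = [ Σₙ₌₀^1 aⁿ/n! + a^2/(2!(1-ρ)) ]⁻¹
Σ = a^0/0! + a^1/1! = 1.0000 + 1.5254 = 2.5254
a^2/(2!(1-ρ)) = 2.3269/(2 × 0.23729) = 4.9031
P₀ = 1/(2.5254 + 4.9031) = 0.1346
Lq = P₀·a^2·ρ / (2!(1-ρ)²) = 0.13462 × 2.3269 × 0.76271 / (2 × 0.056306) = 2.1216
Wq = Lq/λ = 2.1216/18.0 = 0.1179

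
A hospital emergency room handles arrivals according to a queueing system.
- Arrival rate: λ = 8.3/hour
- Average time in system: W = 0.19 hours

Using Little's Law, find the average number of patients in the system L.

Little's Law: L = λW
L = 8.3 × 0.19 = 1.5770 patients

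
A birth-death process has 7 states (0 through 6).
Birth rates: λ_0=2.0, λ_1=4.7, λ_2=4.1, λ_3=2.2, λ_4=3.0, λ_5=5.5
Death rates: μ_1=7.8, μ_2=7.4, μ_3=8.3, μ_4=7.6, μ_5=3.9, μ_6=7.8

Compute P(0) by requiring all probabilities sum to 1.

Ratios P(n)/P(0) = (λ₀···λₙ₋₁)/(μ₁···μₙ):
P(1)/P(0) = (2.0)/(7.8) = 0.25641
P(2)/P(0) = (2.0×4.7)/(7.8×7.4) = 0.16286
P(3)/P(0) = (2.0×4.7×4.1)/(7.8×7.4×8.3) = 0.080447
P(4)/P(0) = (2.0×4.7×4.1×2.2)/(7.8×7.4×8.3×7.6) = 0.023287
P(5)/P(0) = (2.0×4.7×4.1×2.2×3.0)/(7.8×7.4×8.3×7.6×3.9) = 0.017913
P(6)/P(0) = (2.0×4.7×4.1×2.2×3.0×5.5)/(7.8×7.4×8.3×7.6×3.9×7.8) = 0.012631

Normalization: ∑ P(n) = 1
P(0) × (1.0000 + 0.25641 + 0.16286 + 0.080447 + 0.023287 + 0.017913 + 0.012631) = 1
P(0) × 1.5535 = 1
P(0) = 1/1.5535 = 0.6437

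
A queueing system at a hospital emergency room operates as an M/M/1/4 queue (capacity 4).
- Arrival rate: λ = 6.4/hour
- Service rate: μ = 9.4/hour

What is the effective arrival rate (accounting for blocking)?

ρ = λ/μ = 6.4/9.4 = 0.68085
P₀ = (1-ρ)/(1-ρ^(K+1)) = (1-0.68085)/(1-0.68085^5) = 0.31915/0.85370 = 0.3738
P_K = P₀×ρ^K = 0.3738 × 0.68085^4 = 0.3738 × 0.2149 = 0.08033
λ_eff = λ(1-P_K) = 6.4 × (1 - 0.08033) = 6.4 × 0.91967 = 5.8859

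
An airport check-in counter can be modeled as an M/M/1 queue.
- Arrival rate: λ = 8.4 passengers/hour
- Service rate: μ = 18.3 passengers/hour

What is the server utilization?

Server utilization: ρ = λ/μ
ρ = 8.4/18.3 = 0.4590
The server is busy 45.90% of the time.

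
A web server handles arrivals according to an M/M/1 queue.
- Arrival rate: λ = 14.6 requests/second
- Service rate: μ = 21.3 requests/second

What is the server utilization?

Server utilization: ρ = λ/μ
ρ = 14.6/21.3 = 0.6854
The server is busy 68.54% of the time.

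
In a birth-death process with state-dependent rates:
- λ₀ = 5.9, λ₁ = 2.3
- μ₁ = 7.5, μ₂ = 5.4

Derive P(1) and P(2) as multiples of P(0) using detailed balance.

Balance equations:
State 0: λ₀P₀ = μ₁P₁ → P₁ = (λ₀/μ₁)P₀ = (5.9/7.5)P₀ = 0.7867P₀
State 1: P₂ = (λ₀λ₁)/(μ₁μ₂)P₀ = (5.9×2.3)/(7.5×5.4)P₀ = 0.3351P₀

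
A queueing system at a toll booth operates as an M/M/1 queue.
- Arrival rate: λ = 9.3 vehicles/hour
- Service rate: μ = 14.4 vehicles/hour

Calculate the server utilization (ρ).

Server utilization: ρ = λ/μ
ρ = 9.3/14.4 = 0.6458
The server is busy 64.58% of the time.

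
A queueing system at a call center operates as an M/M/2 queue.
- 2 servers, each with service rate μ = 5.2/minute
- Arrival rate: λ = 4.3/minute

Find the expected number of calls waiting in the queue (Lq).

Traffic intensity: ρ = λ/(cμ) = 4.3/(2×5.2) = 0.4135
Since ρ = 0.4135 < 1, system is stable.
Offered load a = λ/μ = cρ = 4.3/5.2 = 0.8269
P₀ = [ Σₙ₌₀^1 aⁿ/n! + a^2/(2!(1-ρ)) ]⁻¹
Σ = a^0/0! + a^1/1! = 1.0000 + 0.8269 = 1.8269
a^2/(2!(1-ρ)) = 0.6838/(2 × 0.5865) = 0.5829
P₀ = 1/(1.8269 + 0.5829) = 0.4150
Lq = P₀·a^2·ρ / (2!(1-ρ)²) = 0.41497 × 0.68380 × 0.41346 / (2 × 0.34403) = 0.1705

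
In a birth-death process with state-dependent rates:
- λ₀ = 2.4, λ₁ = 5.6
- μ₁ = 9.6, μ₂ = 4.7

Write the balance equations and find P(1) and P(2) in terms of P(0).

Balance equations:
State 0: λ₀P₀ = μ₁P₁ → P₁ = (λ₀/μ₁)P₀ = (2.4/9.6)P₀ = 0.2500P₀
State 1: P₂ = (λ₀λ₁)/(μ₁μ₂)P₀ = (2.4×5.6)/(9.6×4.7)P₀ = 0.2979P₀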